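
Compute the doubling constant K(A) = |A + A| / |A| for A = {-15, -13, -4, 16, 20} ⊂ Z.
K = |A + A| / |A| = 15/5 = 3

Enumerate A + A = {a + b : a, b ∈ A}. With |A| = 5, there are |A|^2 = 25 ordered sum pairs; collecting distinct values, A + A = {-30, -28, -26, -19, -17, -8, 1, 3, 5, 7, 12, 16, 32, 36, 40}, so |A + A| = 15. Thus K = 15/5 = 3. For comparison, the minimum possible |A + A| over all 5-element sets is 2·5 − 1 = 9 (so min K = 9/5), attained only by arithmetic progressions.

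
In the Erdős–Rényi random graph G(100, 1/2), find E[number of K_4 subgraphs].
E[# K_4] = C(100, 4) · (1/2)^C(4, 2) = 3921225 / 2^6 = 61269.140625

For each 4-subset S of vertices (there are C(100, 4) = 3921225 such S), let X_S = 1 if S induces a K_4 (all C(4, 2) = 6 edges present). Then P(X_S = 1) = (1/2)^6 = 1/64. By linearity of expectation, E[# K_4] = C(100, 4) · (1/2)^6 = 3921225 / 64 = 61269.140625.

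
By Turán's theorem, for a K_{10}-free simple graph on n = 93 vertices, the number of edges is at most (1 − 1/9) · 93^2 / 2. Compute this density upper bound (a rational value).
Turán density bound = (8/9) · 93^2/2 = 3844

Turán's theorem: ex(n, K_{r+1}) is achieved by the complete r-partite Turán graph T(n, r) with parts as balanced as possible, and is at most (1 − 1/r) · n^2/2. For r = 9, n = 93: the density bound is (8/9) · 8649/2 = 3844. The integer-valued extremum is e(T(93, 9)) = 3843, which is strictly less than the density bound 3844 since 9 ∤ 93 (the parts of T(93, 9) cannot all be equal).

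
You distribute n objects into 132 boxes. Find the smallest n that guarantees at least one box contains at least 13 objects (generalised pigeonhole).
n = (13 − 1)·132 + 1 = 1585

By the generalised pigeonhole principle, to guarantee some box contains ≥ r objects we need more than (r − 1) · k objects total. Threshold: n = (r − 1) · k + 1. With r = 13 and k = 132: n = 12 · 132 + 1 = 1584 + 1 = 1585. For n = 1584 = 12 · 132, we can put exactly 12 objects in every box, avoiding 13 in any single one — so 1585 is tight.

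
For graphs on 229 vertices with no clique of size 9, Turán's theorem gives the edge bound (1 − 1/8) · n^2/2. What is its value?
Turán density bound = (7/8) · 229^2/2 = 367087/16 ≈ 22942.9375

Turán's theorem: ex(n, K_{r+1}) is achieved by the complete r-partite Turán graph T(n, r) with parts as balanced as possible, and is at most (1 − 1/r) · n^2/2. For r = 8, n = 229: the density bound is (7/8) · 52441/2 = 367087/16 ≈ 22942.9375. The integer-valued extremum is e(T(229, 8)) = 22942, which is strictly less than the density bound 367087/16 since 8 ∤ 229 (the parts of T(229, 8) cannot all be equal).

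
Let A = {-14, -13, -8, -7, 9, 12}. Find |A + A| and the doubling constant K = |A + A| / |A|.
K = |A + A| / |A| = 20/6 = 10/3

Enumerate A + A = {a + b : a, b ∈ A}. With |A| = 6, there are |A|^2 = 36 ordered sum pairs; collecting distinct values, A + A = {-28, -27, -26, -22, -21, -20, -16, -15, -14, -5, -4, -2, -1, 1, 2, 4, 5, 18, 21, 24}, so |A + A| = 20. Thus K = 20/6 = 10/3. For comparison, the minimum possible |A + A| over all 6-element sets is 2·6 − 1 = 11 (so min K = 11/6), attained only by arithmetic progressions.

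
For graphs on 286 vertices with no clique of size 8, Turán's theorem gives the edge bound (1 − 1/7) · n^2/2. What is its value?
Turán density bound = (6/7) · 286^2/2 = 245388/7 ≈ 35055.4286

Turán's theorem: ex(n, K_{r+1}) is achieved by the complete r-partite Turán graph T(n, r) with parts as balanced as possible, and is at most (1 − 1/r) · n^2/2. For r = 7, n = 286: the density bound is (6/7) · 81796/2 = 245388/7 ≈ 35055.4286. The integer-valued extremum is e(T(286, 7)) = 35055, which is strictly less than the density bound 245388/7 since 7 ∤ 286 (the parts of T(286, 7) cannot all be equal).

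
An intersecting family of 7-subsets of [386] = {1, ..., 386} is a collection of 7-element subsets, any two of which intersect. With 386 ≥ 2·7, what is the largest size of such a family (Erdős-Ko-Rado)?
max |F| = C(385, 6) = 4349408176960

Erdős-Ko-Rado (1961): when n ≥ 2k, max |F| = C(n−1, k−1). The bound is attained by the star {A : i ∈ A} for any fixed i ∈ [n]. Here C(386−1, 7−1) = C(385, 6) = 4349408176960.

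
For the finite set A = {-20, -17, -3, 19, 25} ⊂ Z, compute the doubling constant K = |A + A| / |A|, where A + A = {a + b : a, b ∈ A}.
K = |A + A| / |A| = 15/5 = 3

Enumerate A + A = {a + b : a, b ∈ A}. With |A| = 5, there are |A|^2 = 25 ordered sum pairs; collecting distinct values, A + A = {-40, -37, -34, -23, -20, -6, -1, 2, 5, 8, 16, 22, 38, 44, 50}, so |A + A| = 15. Thus K = 15/5 = 3. For comparison, the minimum possible |A + A| over all 5-element sets is 2·5 − 1 = 9 (so min K = 9/5), attained only by arithmetic progressions.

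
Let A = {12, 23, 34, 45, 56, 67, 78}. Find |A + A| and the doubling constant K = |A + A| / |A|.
K = |A + A| / |A| = 13/7

Enumerate A + A = {a + b : a, b ∈ A}. With |A| = 7, there are |A|^2 = 49 ordered sum pairs; collecting distinct values, A + A = {24, 35, 46, 57, 68, 79, 90, 101, 112, 123, 134, 145, 156}, so |A + A| = 13. Thus K = 13/7. Here |A + A| = 2|A| − 1 = 13, the minimum possible — so K = 13/7 is minimal, which holds iff A is an arithmetic progression.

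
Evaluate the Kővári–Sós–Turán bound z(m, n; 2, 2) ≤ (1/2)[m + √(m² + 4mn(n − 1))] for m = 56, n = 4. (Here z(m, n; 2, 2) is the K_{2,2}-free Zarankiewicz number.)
z(56, 4; 2, 2) ≤ (1/2)[56 + √(56² + 4·56·4·3)] = (1/2)[56 + √5824] = 66.1576

Kővári–Sós–Turán: let r_1, ..., r_56 be the row sums and z = Σ r_i the total number of 1s. Each pair of columns can share at most one row with both entries 1 (else a 2×2 all-ones block appears), so Σ_i C(r_i, 2) ≤ C(4, 2) = 6. By convexity Σ_i C(r_i, 2) ≥ 56·C(z/56, 2) = z(z − 56)/(2·56), giving z² − 56z − 56·4·3 ≤ 0 and hence z ≤ (1/2)[56 + √(3136 + 4·672)] = (1/2)[56 + √5824] ≈ (1/2)(56 + 76.3151) = 66.1576.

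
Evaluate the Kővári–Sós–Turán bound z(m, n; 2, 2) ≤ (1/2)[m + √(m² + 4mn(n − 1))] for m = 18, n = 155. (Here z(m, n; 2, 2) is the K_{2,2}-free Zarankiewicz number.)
z(18, 155; 2, 2) ≤ (1/2)[18 + √(18² + 4·18·155·154)] = (1/2)[18 + √1718964] = 664.5463

Kővári–Sós–Turán: let r_1, ..., r_18 be the row sums and z = Σ r_i the total number of 1s. Each pair of columns can share at most one row with both entries 1 (else a 2×2 all-ones block appears), so Σ_i C(r_i, 2) ≤ C(155, 2) = 11935. By convexity Σ_i C(r_i, 2) ≥ 18·C(z/18, 2) = z(z − 18)/(2·18), giving z² − 18z − 18·155·154 ≤ 0 and hence z ≤ (1/2)[18 + √(324 + 4·429660)] = (1/2)[18 + √1718964] ≈ (1/2)(18 + 1311.0927) = 664.5463.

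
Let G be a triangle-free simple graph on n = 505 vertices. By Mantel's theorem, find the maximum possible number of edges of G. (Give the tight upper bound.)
ex(505, K_3) = ⌊505^2/4⌋ = 63756

Mantel (1907): a triangle-free graph on n vertices has at most ⌊n^2/4⌋ edges, with equality for the complete bipartite graph K_{⌊n/2⌋, ⌈n/2⌉}. For n = 505: ⌊505^2/4⌋ = ⌊255025/4⌋ = 63756. The extremal graph is K_{252, 253}, which has 252·253 = 63756 edges.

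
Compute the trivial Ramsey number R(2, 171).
R(2, 171) = 171

R(2, k) = k for all k ≥ 2: in a 2-colouring of K_k, either some edge is red (a red K_2) or all edges are blue (a blue K_k). And K_{170} coloured all-blue has no blue K_171, so R(2, 171) > 170. Hence R(2, 171) = 171.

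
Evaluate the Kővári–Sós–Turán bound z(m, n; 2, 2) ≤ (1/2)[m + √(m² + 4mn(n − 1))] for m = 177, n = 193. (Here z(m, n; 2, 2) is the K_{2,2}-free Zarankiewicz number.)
z(177, 193; 2, 2) ≤ (1/2)[177 + √(177² + 4·177·193·192)] = (1/2)[177 + √26266977] = 2651.066

Kővári–Sós–Turán: let r_1, ..., r_177 be the row sums and z = Σ r_i the total number of 1s. Each pair of columns can share at most one row with both entries 1 (else a 2×2 all-ones block appears), so Σ_i C(r_i, 2) ≤ C(193, 2) = 18528. By convexity Σ_i C(r_i, 2) ≥ 177·C(z/177, 2) = z(z − 177)/(2·177), giving z² − 177z − 177·193·192 ≤ 0 and hence z ≤ (1/2)[177 + √(31329 + 4·6558912)] = (1/2)[177 + √26266977] ≈ (1/2)(177 + 5125.1319) = 2651.066.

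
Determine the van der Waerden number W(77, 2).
W(77, 2) = 77 + 1 = 78

A 2-term AP is any pair of integers, so a monochromatic 2-AP exists iff some colour is used at least twice. With 77 colours, the colouring i ↦ i on {1, ..., 77} uses each colour once, avoiding any monochromatic pair, so W(77, 2) > 77. For {1, ..., 78}, pigeonhole forces two integers of the same colour, which form a monochromatic 2-AP. Hence W(77, 2) = 78.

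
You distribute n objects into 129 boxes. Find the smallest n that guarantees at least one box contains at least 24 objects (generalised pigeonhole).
n = (24 − 1)·129 + 1 = 2968

By the generalised pigeonhole principle, to guarantee some box contains ≥ r objects we need more than (r − 1) · k objects total. Threshold: n = (r − 1) · k + 1. With r = 24 and k = 129: n = 23 · 129 + 1 = 2967 + 1 = 2968. For n = 2967 = 23 · 129, we can put exactly 23 objects in every box, avoiding 24 in any single one — so 2968 is tight.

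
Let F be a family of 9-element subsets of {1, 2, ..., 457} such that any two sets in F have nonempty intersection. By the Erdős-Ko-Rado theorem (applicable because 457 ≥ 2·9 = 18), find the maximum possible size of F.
max |F| = C(456, 8) = 43589672113984425

Erdős-Ko-Rado (1961): when n ≥ 2k, max |F| = C(n−1, k−1). The bound is attained by the star {A : i ∈ A} for any fixed i ∈ [n]. Here C(457−1, 9−1) = C(456, 8) = 43589672113984425.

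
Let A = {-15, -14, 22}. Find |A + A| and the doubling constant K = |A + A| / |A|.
K = |A + A| / |A| = 6/3 = 2

Enumerate A + A = {a + b : a, b ∈ A}. With |A| = 3, there are |A|^2 = 9 ordered sum pairs; collecting distinct values, A + A = {-30, -29, -28, 7, 8, 44}, so |A + A| = 6. Thus K = 6/3 = 2. For comparison, the minimum possible |A + A| over all 3-element sets is 2·3 − 1 = 5 (so min K = 5/3), attained only by arithmetic progressions.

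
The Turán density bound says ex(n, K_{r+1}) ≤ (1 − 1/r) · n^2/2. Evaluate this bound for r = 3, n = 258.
Turán density bound = (2/3) · 258^2/2 = 22188

Turán's theorem: ex(n, K_{r+1}) is achieved by the complete r-partite Turán graph T(n, r) with parts as balanced as possible, and is at most (1 − 1/r) · n^2/2. For r = 3, n = 258: the density bound is (2/3) · 66564/2 = 22188. Since 3 ∣ 258, the Turán graph T(258, 3) has parts of equal size 86, and its edge count e(T(258, 3)) = 22188 attains the density bound exactly.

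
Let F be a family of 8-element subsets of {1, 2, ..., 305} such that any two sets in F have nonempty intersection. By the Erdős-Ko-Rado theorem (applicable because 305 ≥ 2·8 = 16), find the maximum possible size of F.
max |F| = C(304, 7) = 44408675593360

The Erdős-Ko-Rado theorem states: for n ≥ 2k, an intersecting family of k-subsets of an n-element set has size at most C(n − 1, k − 1), with equality for 'star' families {A ⊆ [n] : |A| = k, i ∈ A} (fix an element i). For n = 305, k = 8: C(304, 7) = 44408675593360.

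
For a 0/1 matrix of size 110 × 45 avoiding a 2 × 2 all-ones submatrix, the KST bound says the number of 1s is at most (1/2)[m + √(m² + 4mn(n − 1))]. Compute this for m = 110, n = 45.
z(110, 45; 2, 2) ≤ (1/2)[110 + √(110² + 4·110·45·44)] = (1/2)[110 + √883300] = 524.9202

Kővári–Sós–Turán: let r_1, ..., r_110 be the row sums and z = Σ r_i the total number of 1s. Each pair of columns can share at most one row with both entries 1 (else a 2×2 all-ones block appears), so Σ_i C(r_i, 2) ≤ C(45, 2) = 990. By convexity Σ_i C(r_i, 2) ≥ 110·C(z/110, 2) = z(z − 110)/(2·110), giving z² − 110z − 110·45·44 ≤ 0 and hence z ≤ (1/2)[110 + √(12100 + 4·217800)] = (1/2)[110 + √883300] ≈ (1/2)(110 + 939.8404) = 524.9202.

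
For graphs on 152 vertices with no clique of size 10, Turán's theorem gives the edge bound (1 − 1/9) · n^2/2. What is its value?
Turán density bound = (8/9) · 152^2/2 = 92416/9 ≈ 10268.4444

Turán's theorem: ex(n, K_{r+1}) is achieved by the complete r-partite Turán graph T(n, r) with parts as balanced as possible, and is at most (1 − 1/r) · n^2/2. For r = 9, n = 152: the density bound is (8/9) · 23104/2 = 92416/9 ≈ 10268.4444. The integer-valued extremum is e(T(152, 9)) = 10268, which is strictly less than the density bound 92416/9 since 9 ∤ 152 (the parts of T(152, 9) cannot all be equal).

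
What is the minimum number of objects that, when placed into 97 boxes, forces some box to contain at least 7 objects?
n = (7 − 1)·97 + 1 = 583

By the generalised pigeonhole principle, to guarantee some box contains ≥ r objects we need more than (r − 1) · k objects total. Threshold: n = (r − 1) · k + 1. With r = 7 and k = 97: n = 6 · 97 + 1 = 582 + 1 = 583. For n = 582 = 6 · 97, we can put exactly 6 objects in every box, avoiding 7 in any single one — so 583 is tight.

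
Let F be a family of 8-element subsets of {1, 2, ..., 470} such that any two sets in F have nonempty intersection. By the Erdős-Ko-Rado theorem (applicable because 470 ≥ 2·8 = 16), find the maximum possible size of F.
max |F| = C(469, 7) = 946766496583128

Erdős-Ko-Rado (1961): when n ≥ 2k, max |F| = C(n−1, k−1). The bound is attained by the star {A : i ∈ A} for any fixed i ∈ [n]. Here C(470−1, 8−1) = C(469, 7) = 946766496583128.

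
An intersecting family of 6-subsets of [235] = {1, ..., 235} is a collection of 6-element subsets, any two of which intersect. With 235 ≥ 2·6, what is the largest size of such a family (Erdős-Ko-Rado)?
max |F| = C(234, 5) = 5600390796

The Erdős-Ko-Rado theorem states: for n ≥ 2k, an intersecting family of k-subsets of an n-element set has size at most C(n − 1, k − 1), with equality for 'star' families {A ⊆ [n] : |A| = k, i ∈ A} (fix an element i). For n = 235, k = 6: C(234, 5) = 5600390796.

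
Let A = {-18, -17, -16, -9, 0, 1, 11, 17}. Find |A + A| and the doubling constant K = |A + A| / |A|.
K = |A + A| / |A| = 29/8

Enumerate A + A = {a + b : a, b ∈ A}. With |A| = 8, there are |A|^2 = 64 ordered sum pairs; collecting distinct values, A + A = {-36, -35, -34, -33, -32, -27, -26, -25, -18, -17, -16, -15, -9, -8, -7, -6, -5, -1, 0, 1, 2, 8, 11, 12, 17, 18, 22, 28, 34}, so |A + A| = 29. Thus K = 29/8. For comparison, the minimum possible |A + A| over all 8-element sets is 2·8 − 1 = 15 (so min K = 15/8), attained only by arithmetic progressions.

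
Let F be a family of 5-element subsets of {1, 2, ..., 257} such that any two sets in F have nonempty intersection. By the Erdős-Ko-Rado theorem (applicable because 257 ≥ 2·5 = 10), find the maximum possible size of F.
max |F| = C(256, 4) = 174792640

The Erdős-Ko-Rado theorem states: for n ≥ 2k, an intersecting family of k-subsets of an n-element set has size at most C(n − 1, k − 1), with equality for 'star' families {A ⊆ [n] : |A| = k, i ∈ A} (fix an element i). For n = 257, k = 5: C(256, 4) = 174792640.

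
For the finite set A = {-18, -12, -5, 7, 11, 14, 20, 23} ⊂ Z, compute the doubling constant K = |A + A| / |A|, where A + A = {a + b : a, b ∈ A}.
K = |A + A| / |A| = 32/8 = 4

Enumerate A + A = {a + b : a, b ∈ A}. With |A| = 8, there are |A|^2 = 64 ordered sum pairs; collecting distinct values, A + A = {-36, -30, -24, -23, -17, -11, -10, -7, -5, -4, -1, 2, 5, 6, 8, 9, 11, 14, 15, 18, 21, 22, 25, 27, 28, 30, 31, 34, 37, 40, 43, 46}, so |A + A| = 32. Thus K = 32/8 = 4. For comparison, the minimum possible |A + A| over all 8-element sets is 2·8 − 1 = 15 (so min K = 15/8), attained only by arithmetic progressions.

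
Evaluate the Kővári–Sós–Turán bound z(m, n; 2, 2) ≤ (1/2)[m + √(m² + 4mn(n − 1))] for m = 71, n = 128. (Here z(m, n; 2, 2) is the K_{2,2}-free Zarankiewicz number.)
z(71, 128; 2, 2) ≤ (1/2)[71 + √(71² + 4·71·128·127)] = (1/2)[71 + √4621745] = 1110.4122

Kővári–Sós–Turán: let r_1, ..., r_71 be the row sums and z = Σ r_i the total number of 1s. Each pair of columns can share at most one row with both entries 1 (else a 2×2 all-ones block appears), so Σ_i C(r_i, 2) ≤ C(128, 2) = 8128. By convexity Σ_i C(r_i, 2) ≥ 71·C(z/71, 2) = z(z − 71)/(2·71), giving z² − 71z − 71·128·127 ≤ 0 and hence z ≤ (1/2)[71 + √(5041 + 4·1154176)] = (1/2)[71 + √4621745] ≈ (1/2)(71 + 2149.8244) = 1110.4122.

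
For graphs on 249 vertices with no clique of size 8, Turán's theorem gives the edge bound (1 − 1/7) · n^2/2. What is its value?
Turán density bound = (6/7) · 249^2/2 = 186003/7 ≈ 26571.8571

Turán's theorem: ex(n, K_{r+1}) is achieved by the complete r-partite Turán graph T(n, r) with parts as balanced as possible, and is at most (1 − 1/r) · n^2/2. For r = 7, n = 249: the density bound is (6/7) · 62001/2 = 186003/7 ≈ 26571.8571. The integer-valued extremum is e(T(249, 7)) = 26571, which is strictly less than the density bound 186003/7 since 7 ∤ 249 (the parts of T(249, 7) cannot all be equal).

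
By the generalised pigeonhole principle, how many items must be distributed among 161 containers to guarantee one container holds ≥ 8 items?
n = (8 − 1)·161 + 1 = 1128

By the generalised pigeonhole principle, to guarantee some box contains ≥ r objects we need more than (r − 1) · k objects total. Threshold: n = (r − 1) · k + 1. With r = 8 and k = 161: n = 7 · 161 + 1 = 1127 + 1 = 1128. For n = 1127 = 7 · 161, we can put exactly 7 objects in every box, avoiding 8 in any single one — so 1128 is tight.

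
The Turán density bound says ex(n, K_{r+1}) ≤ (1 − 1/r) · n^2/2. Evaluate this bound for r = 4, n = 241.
Turán density bound = (3/4) · 241^2/2 = 174243/8 ≈ 21780.375

Turán's theorem: ex(n, K_{r+1}) is achieved by the complete r-partite Turán graph T(n, r) with parts as balanced as possible, and is at most (1 − 1/r) · n^2/2. For r = 4, n = 241: the density bound is (3/4) · 58081/2 = 174243/8 ≈ 21780.375. The integer-valued extremum is e(T(241, 4)) = 21780, which is strictly less than the density bound 174243/8 since 4 ∤ 241 (the parts of T(241, 4) cannot all be equal).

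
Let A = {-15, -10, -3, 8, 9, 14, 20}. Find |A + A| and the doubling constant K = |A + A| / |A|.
K = |A + A| / |A| = 23/7

Enumerate A + A = {a + b : a, b ∈ A}. With |A| = 7, there are |A|^2 = 49 ordered sum pairs; collecting distinct values, A + A = {-30, -25, -20, -18, -13, -7, -6, -2, -1, 4, 5, 6, 10, 11, 16, 17, 18, 22, 23, 28, 29, 34, 40}, so |A + A| = 23. Thus K = 23/7. For comparison, the minimum possible |A + A| over all 7-element sets is 2·7 − 1 = 13 (so min K = 13/7), attained only by arithmetic progressions.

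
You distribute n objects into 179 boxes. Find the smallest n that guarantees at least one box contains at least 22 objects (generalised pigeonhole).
n = (22 − 1)·179 + 1 = 3760

By the generalised pigeonhole principle, to guarantee some box contains ≥ r objects we need more than (r − 1) · k objects total. Threshold: n = (r − 1) · k + 1. With r = 22 and k = 179: n = 21 · 179 + 1 = 3759 + 1 = 3760. For n = 3759 = 21 · 179, we can put exactly 21 objects in every box, avoiding 22 in any single one — so 3760 is tight.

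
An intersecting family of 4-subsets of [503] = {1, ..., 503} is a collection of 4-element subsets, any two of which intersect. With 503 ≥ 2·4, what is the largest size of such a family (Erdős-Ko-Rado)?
max |F| = C(502, 3) = 20958500

The Erdős-Ko-Rado theorem states: for n ≥ 2k, an intersecting family of k-subsets of an n-element set has size at most C(n − 1, k − 1), with equality for 'star' families {A ⊆ [n] : |A| = k, i ∈ A} (fix an element i). For n = 503, k = 4: C(502, 3) = 20958500.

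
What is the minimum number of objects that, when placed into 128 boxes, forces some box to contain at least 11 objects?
n = (11 − 1)·128 + 1 = 1281

By the generalised pigeonhole principle, to guarantee some box contains ≥ r objects we need more than (r − 1) · k objects total. Threshold: n = (r − 1) · k + 1. With r = 11 and k = 128: n = 10 · 128 + 1 = 1280 + 1 = 1281. For n = 1280 = 10 · 128, we can put exactly 10 objects in every box, avoiding 11 in any single one — so 1281 is tight.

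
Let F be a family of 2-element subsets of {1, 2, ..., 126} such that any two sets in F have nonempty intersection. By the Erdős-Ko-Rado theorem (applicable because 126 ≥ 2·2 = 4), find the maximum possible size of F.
max |F| = C(125, 1) = 125

Erdős-Ko-Rado (1961): when n ≥ 2k, max |F| = C(n−1, k−1). The bound is attained by the star {A : i ∈ A} for any fixed i ∈ [n]. Here C(126−1, 2−1) = C(125, 1) = 125.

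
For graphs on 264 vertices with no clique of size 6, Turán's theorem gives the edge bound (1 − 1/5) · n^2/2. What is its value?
Turán density bound = (4/5) · 264^2/2 = 139392/5 ≈ 27878.4

Turán's theorem: ex(n, K_{r+1}) is achieved by the complete r-partite Turán graph T(n, r) with parts as balanced as possible, and is at most (1 − 1/r) · n^2/2. For r = 5, n = 264: the density bound is (4/5) · 69696/2 = 139392/5 ≈ 27878.4. The integer-valued extremum is e(T(264, 5)) = 27878, which is strictly less than the density bound 139392/5 since 5 ∤ 264 (the parts of T(264, 5) cannot all be equal).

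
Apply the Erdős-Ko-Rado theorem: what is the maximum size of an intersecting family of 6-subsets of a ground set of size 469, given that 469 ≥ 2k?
max |F| = C(468, 5) = 183121078608

Erdős-Ko-Rado (1961): when n ≥ 2k, max |F| = C(n−1, k−1). The bound is attained by the star {A : i ∈ A} for any fixed i ∈ [n]. Here C(469−1, 6−1) = C(468, 5) = 183121078608.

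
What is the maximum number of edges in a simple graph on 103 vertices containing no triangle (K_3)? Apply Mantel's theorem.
ex(103, K_3) = ⌊103^2/4⌋ = 2652

Mantel (1907): a triangle-free graph on n vertices has at most ⌊n^2/4⌋ edges, with equality for the complete bipartite graph K_{⌊n/2⌋, ⌈n/2⌉}. For n = 103: ⌊103^2/4⌋ = ⌊10609/4⌋ = 2652. The extremal graph is K_{51, 52}, which has 51·52 = 2652 edges.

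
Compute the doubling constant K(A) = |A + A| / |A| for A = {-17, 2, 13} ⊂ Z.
K = |A + A| / |A| = 6/3 = 2

Enumerate A + A = {a + b : a, b ∈ A}. With |A| = 3, there are |A|^2 = 9 ordered sum pairs; collecting distinct values, A + A = {-34, -15, -4, 4, 15, 26}, so |A + A| = 6. Thus K = 6/3 = 2. For comparison, the minimum possible |A + A| over all 3-element sets is 2·3 − 1 = 5 (so min K = 5/3), attained only by arithmetic progressions.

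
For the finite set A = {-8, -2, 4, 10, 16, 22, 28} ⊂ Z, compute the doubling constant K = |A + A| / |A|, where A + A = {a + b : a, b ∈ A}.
K = |A + A| / |A| = 13/7

Enumerate A + A = {a + b : a, b ∈ A}. With |A| = 7, there are |A|^2 = 49 ordered sum pairs; collecting distinct values, A + A = {-16, -10, -4, 2, 8, 14, 20, 26, 32, 38, 44, 50, 56}, so |A + A| = 13. Thus K = 13/7. Here |A + A| = 2|A| − 1 = 13, the minimum possible — so K = 13/7 is minimal, which holds iff A is an arithmetic progression.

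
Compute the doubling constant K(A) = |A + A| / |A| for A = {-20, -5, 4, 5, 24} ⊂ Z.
K = |A + A| / |A| = 15/5 = 3

Enumerate A + A = {a + b : a, b ∈ A}. With |A| = 5, there are |A|^2 = 25 ordered sum pairs; collecting distinct values, A + A = {-40, -25, -16, -15, -10, -1, 0, 4, 8, 9, 10, 19, 28, 29, 48}, so |A + A| = 15. Thus K = 15/5 = 3. For comparison, the minimum possible |A + A| over all 5-element sets is 2·5 − 1 = 9 (so min K = 9/5), attained only by arithmetic progressions.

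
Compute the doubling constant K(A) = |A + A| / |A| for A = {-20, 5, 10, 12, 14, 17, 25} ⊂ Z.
K = |A + A| / |A| = 26/7

Enumerate A + A = {a + b : a, b ∈ A}. With |A| = 7, there are |A|^2 = 49 ordered sum pairs; collecting distinct values, A + A = {-40, -15, -10, -8, -6, -3, 5, 10, 15, 17, 19, 20, 22, 24, 26, 27, 28, 29, 30, 31, 34, 35, 37, 39, 42, 50}, so |A + A| = 26. Thus K = 26/7. For comparison, the minimum possible |A + A| over all 7-element sets is 2·7 − 1 = 13 (so min K = 13/7), attained only by arithmetic progressions.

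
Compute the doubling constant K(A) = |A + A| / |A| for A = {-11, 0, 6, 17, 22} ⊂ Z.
K = |A + A| / |A| = 14/5

Enumerate A + A = {a + b : a, b ∈ A}. With |A| = 5, there are |A|^2 = 25 ordered sum pairs; collecting distinct values, A + A = {-22, -11, -5, 0, 6, 11, 12, 17, 22, 23, 28, 34, 39, 44}, so |A + A| = 14. Thus K = 14/5. For comparison, the minimum possible |A + A| over all 5-element sets is 2·5 − 1 = 9 (so min K = 9/5), attained only by arithmetic progressions.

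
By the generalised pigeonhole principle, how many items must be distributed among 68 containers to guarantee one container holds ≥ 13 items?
n = (13 − 1)·68 + 1 = 817

By the generalised pigeonhole principle, to guarantee some box contains ≥ r objects we need more than (r − 1) · k objects total. Threshold: n = (r − 1) · k + 1. With r = 13 and k = 68: n = 12 · 68 + 1 = 816 + 1 = 817. For n = 816 = 12 · 68, we can put exactly 12 objects in every box, avoiding 13 in any single one — so 817 is tight.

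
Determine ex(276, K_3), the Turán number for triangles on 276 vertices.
ex(276, K_3) = ⌊276^2/4⌋ = 19044

Mantel (1907): a triangle-free graph on n vertices has at most ⌊n^2/4⌋ edges, with equality for the complete bipartite graph K_{⌊n/2⌋, ⌈n/2⌉}. For n = 276: ⌊276^2/4⌋ = ⌊76176/4⌋ = 19044. The extremal graph is K_{138, 138}, which has 138·138 = 19044 edges.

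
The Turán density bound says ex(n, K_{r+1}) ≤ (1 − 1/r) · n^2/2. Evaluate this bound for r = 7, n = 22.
Turán density bound = (6/7) · 22^2/2 = 1452/7 ≈ 207.4286

Turán's theorem: ex(n, K_{r+1}) is achieved by the complete r-partite Turán graph T(n, r) with parts as balanced as possible, and is at most (1 − 1/r) · n^2/2. For r = 7, n = 22: the density bound is (6/7) · 484/2 = 1452/7 ≈ 207.4286. The integer-valued extremum is e(T(22, 7)) = 207, which is strictly less than the density bound 1452/7 since 7 ∤ 22 (the parts of T(22, 7) cannot all be equal).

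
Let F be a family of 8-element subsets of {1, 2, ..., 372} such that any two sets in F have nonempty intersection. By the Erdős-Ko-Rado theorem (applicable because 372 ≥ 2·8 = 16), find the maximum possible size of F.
max |F| = C(371, 7) = 181325672218380

Erdős-Ko-Rado (1961): when n ≥ 2k, max |F| = C(n−1, k−1). The bound is attained by the star {A : i ∈ A} for any fixed i ∈ [n]. Here C(372−1, 8−1) = C(371, 7) = 181325672218380.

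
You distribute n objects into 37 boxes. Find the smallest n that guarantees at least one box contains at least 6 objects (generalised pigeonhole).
n = (6 − 1)·37 + 1 = 186

By the generalised pigeonhole principle, to guarantee some box contains ≥ r objects we need more than (r − 1) · k objects total. Threshold: n = (r − 1) · k + 1. With r = 6 and k = 37: n = 5 · 37 + 1 = 185 + 1 = 186. For n = 185 = 5 · 37, we can put exactly 5 objects in every box, avoiding 6 in any single one — so 186 is tight.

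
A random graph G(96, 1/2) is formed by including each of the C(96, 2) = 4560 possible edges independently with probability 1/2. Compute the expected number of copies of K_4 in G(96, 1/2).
E[# K_4] = C(96, 4) · (1/2)^C(4, 2) = 3321960 / 2^6 = 415245/8 = 51905.625

For each 4-subset S of vertices (there are C(96, 4) = 3321960 such S), let X_S = 1 if S induces a K_4 (all C(4, 2) = 6 edges present). Then P(X_S = 1) = (1/2)^6 = 1/64. By linearity of expectation, E[# K_4] = C(96, 4) · (1/2)^6 = 3321960 / 64 = 415245/8 = 51905.625.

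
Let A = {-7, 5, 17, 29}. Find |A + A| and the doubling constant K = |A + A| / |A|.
K = |A + A| / |A| = 7/4

Enumerate A + A = {a + b : a, b ∈ A}. With |A| = 4, there are |A|^2 = 16 ordered sum pairs; collecting distinct values, A + A = {-14, -2, 10, 22, 34, 46, 58}, so |A + A| = 7. Thus K = 7/4. Here |A + A| = 2|A| − 1 = 7, the minimum possible — so K = 7/4 is minimal, which holds iff A is an arithmetic progression.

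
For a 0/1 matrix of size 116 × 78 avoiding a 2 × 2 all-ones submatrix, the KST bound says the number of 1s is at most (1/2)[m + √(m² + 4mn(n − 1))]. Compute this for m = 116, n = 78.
z(116, 78; 2, 2) ≤ (1/2)[116 + √(116² + 4·116·78·77)] = (1/2)[116 + √2800240] = 894.6959

Kővári–Sós–Turán: let r_1, ..., r_116 be the row sums and z = Σ r_i the total number of 1s. Each pair of columns can share at most one row with both entries 1 (else a 2×2 all-ones block appears), so Σ_i C(r_i, 2) ≤ C(78, 2) = 3003. By convexity Σ_i C(r_i, 2) ≥ 116·C(z/116, 2) = z(z − 116)/(2·116), giving z² − 116z − 116·78·77 ≤ 0 and hence z ≤ (1/2)[116 + √(13456 + 4·696696)] = (1/2)[116 + √2800240] ≈ (1/2)(116 + 1673.3918) = 894.6959.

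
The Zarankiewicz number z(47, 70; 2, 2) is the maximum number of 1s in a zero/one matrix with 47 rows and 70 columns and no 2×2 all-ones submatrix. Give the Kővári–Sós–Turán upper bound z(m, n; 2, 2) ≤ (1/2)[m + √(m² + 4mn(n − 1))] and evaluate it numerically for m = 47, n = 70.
z(47, 70; 2, 2) ≤ (1/2)[47 + √(47² + 4·47·70·69)] = (1/2)[47 + √910249] = 500.5349

Kővári–Sós–Turán: let r_1, ..., r_47 be the row sums and z = Σ r_i the total number of 1s. Each pair of columns can share at most one row with both entries 1 (else a 2×2 all-ones block appears), so Σ_i C(r_i, 2) ≤ C(70, 2) = 2415. By convexity Σ_i C(r_i, 2) ≥ 47·C(z/47, 2) = z(z − 47)/(2·47), giving z² − 47z − 47·70·69 ≤ 0 and hence z ≤ (1/2)[47 + √(2209 + 4·227010)] = (1/2)[47 + √910249] ≈ (1/2)(47 + 954.0697) = 500.5349.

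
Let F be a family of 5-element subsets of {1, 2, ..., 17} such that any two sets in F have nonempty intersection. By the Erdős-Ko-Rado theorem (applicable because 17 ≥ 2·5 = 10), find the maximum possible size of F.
max |F| = C(16, 4) = 1820

Erdős-Ko-Rado (1961): when n ≥ 2k, max |F| = C(n−1, k−1). The bound is attained by the star {A : i ∈ A} for any fixed i ∈ [n]. Here C(17−1, 5−1) = C(16, 4) = 1820.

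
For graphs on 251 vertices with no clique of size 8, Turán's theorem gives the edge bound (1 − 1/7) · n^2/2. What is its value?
Turán density bound = (6/7) · 251^2/2 = 189003/7 ≈ 27000.4286

Turán's theorem: ex(n, K_{r+1}) is achieved by the complete r-partite Turán graph T(n, r) with parts as balanced as possible, and is at most (1 − 1/r) · n^2/2. For r = 7, n = 251: the density bound is (6/7) · 63001/2 = 189003/7 ≈ 27000.4286. The integer-valued extremum is e(T(251, 7)) = 27000, which is strictly less than the density bound 189003/7 since 7 ∤ 251 (the parts of T(251, 7) cannot all be equal).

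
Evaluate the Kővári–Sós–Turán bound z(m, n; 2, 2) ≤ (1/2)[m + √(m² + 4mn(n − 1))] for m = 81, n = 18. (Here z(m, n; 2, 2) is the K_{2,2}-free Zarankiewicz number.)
z(81, 18; 2, 2) ≤ (1/2)[81 + √(81² + 4·81·18·17)] = (1/2)[81 + √105705] = 203.0615

Kővári–Sós–Turán: let r_1, ..., r_81 be the row sums and z = Σ r_i the total number of 1s. Each pair of columns can share at most one row with both entries 1 (else a 2×2 all-ones block appears), so Σ_i C(r_i, 2) ≤ C(18, 2) = 153. By convexity Σ_i C(r_i, 2) ≥ 81·C(z/81, 2) = z(z − 81)/(2·81), giving z² − 81z − 81·18·17 ≤ 0 and hence z ≤ (1/2)[81 + √(6561 + 4·24786)] = (1/2)[81 + √105705] ≈ (1/2)(81 + 325.1231) = 203.0615.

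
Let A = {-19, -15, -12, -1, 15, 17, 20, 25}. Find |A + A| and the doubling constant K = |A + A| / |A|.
K = |A + A| / |A| = 33/8

Enumerate A + A = {a + b : a, b ∈ A}. With |A| = 8, there are |A|^2 = 64 ordered sum pairs; collecting distinct values, A + A = {-38, -34, -31, -30, -27, -24, -20, -16, -13, -4, -2, 0, 1, 2, 3, 5, 6, 8, 10, 13, 14, 16, 19, 24, 30, 32, 34, 35, 37, 40, 42, 45, 50}, so |A + A| = 33. Thus K = 33/8. For comparison, the minimum possible |A + A| over all 8-element sets is 2·8 − 1 = 15 (so min K = 15/8), attained only by arithmetic progressions.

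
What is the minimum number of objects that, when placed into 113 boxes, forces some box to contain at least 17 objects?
n = (17 − 1)·113 + 1 = 1809

By the generalised pigeonhole principle, to guarantee some box contains ≥ r objects we need more than (r − 1) · k objects total. Threshold: n = (r − 1) · k + 1. With r = 17 and k = 113: n = 16 · 113 + 1 = 1808 + 1 = 1809. For n = 1808 = 16 · 113, we can put exactly 16 objects in every box, avoiding 17 in any single one — so 1809 is tight.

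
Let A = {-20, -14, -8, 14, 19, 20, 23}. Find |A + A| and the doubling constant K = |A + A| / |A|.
K = |A + A| / |A| = 25/7

Enumerate A + A = {a + b : a, b ∈ A}. With |A| = 7, there are |A|^2 = 49 ordered sum pairs; collecting distinct values, A + A = {-40, -34, -28, -22, -16, -6, -1, 0, 3, 5, 6, 9, 11, 12, 15, 28, 33, 34, 37, 38, 39, 40, 42, 43, 46}, so |A + A| = 25. Thus K = 25/7. For comparison, the minimum possible |A + A| over all 7-element sets is 2·7 − 1 = 13 (so min K = 13/7), attained only by arithmetic progressions.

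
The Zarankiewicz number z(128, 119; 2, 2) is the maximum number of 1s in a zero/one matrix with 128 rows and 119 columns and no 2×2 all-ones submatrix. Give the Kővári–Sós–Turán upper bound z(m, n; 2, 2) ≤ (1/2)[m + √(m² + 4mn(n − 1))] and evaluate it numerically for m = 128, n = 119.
z(128, 119; 2, 2) ≤ (1/2)[128 + √(128² + 4·128·119·118)] = (1/2)[128 + √7205888] = 1406.1893

Kővári–Sós–Turán: let r_1, ..., r_128 be the row sums and z = Σ r_i the total number of 1s. Each pair of columns can share at most one row with both entries 1 (else a 2×2 all-ones block appears), so Σ_i C(r_i, 2) ≤ C(119, 2) = 7021. By convexity Σ_i C(r_i, 2) ≥ 128·C(z/128, 2) = z(z − 128)/(2·128), giving z² − 128z − 128·119·118 ≤ 0 and hence z ≤ (1/2)[128 + √(16384 + 4·1797376)] = (1/2)[128 + √7205888] ≈ (1/2)(128 + 2684.3785) = 1406.1893.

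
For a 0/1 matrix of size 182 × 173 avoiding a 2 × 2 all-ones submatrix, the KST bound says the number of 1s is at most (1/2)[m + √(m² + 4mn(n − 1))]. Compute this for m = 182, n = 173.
z(182, 173; 2, 2) ≤ (1/2)[182 + √(182² + 4·182·173·172)] = (1/2)[182 + √21695492] = 2419.921

Kővári–Sós–Turán: let r_1, ..., r_182 be the row sums and z = Σ r_i the total number of 1s. Each pair of columns can share at most one row with both entries 1 (else a 2×2 all-ones block appears), so Σ_i C(r_i, 2) ≤ C(173, 2) = 14878. By convexity Σ_i C(r_i, 2) ≥ 182·C(z/182, 2) = z(z − 182)/(2·182), giving z² − 182z − 182·173·172 ≤ 0 and hence z ≤ (1/2)[182 + √(33124 + 4·5415592)] = (1/2)[182 + √21695492] ≈ (1/2)(182 + 4657.842) = 2419.921.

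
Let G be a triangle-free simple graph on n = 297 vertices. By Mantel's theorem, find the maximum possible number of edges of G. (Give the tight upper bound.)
ex(297, K_3) = ⌊297^2/4⌋ = 22052

Mantel (1907): a triangle-free graph on n vertices has at most ⌊n^2/4⌋ edges, with equality for the complete bipartite graph K_{⌊n/2⌋, ⌈n/2⌉}. For n = 297: ⌊297^2/4⌋ = ⌊88209/4⌋ = 22052. The extremal graph is K_{148, 149}, which has 148·149 = 22052 edges.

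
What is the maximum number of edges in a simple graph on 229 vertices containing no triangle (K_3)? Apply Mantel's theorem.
ex(229, K_3) = ⌊229^2/4⌋ = 13110

Mantel (1907): a triangle-free graph on n vertices has at most ⌊n^2/4⌋ edges, with equality for the complete bipartite graph K_{⌊n/2⌋, ⌈n/2⌉}. For n = 229: ⌊229^2/4⌋ = ⌊52441/4⌋ = 13110. The extremal graph is K_{114, 115}, which has 114·115 = 13110 edges.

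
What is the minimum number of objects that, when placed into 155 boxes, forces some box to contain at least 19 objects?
n = (19 − 1)·155 + 1 = 2791

By the generalised pigeonhole principle, to guarantee some box contains ≥ r objects we need more than (r − 1) · k objects total. Threshold: n = (r − 1) · k + 1. With r = 19 and k = 155: n = 18 · 155 + 1 = 2790 + 1 = 2791. For n = 2790 = 18 · 155, we can put exactly 18 objects in every box, avoiding 19 in any single one — so 2791 is tight.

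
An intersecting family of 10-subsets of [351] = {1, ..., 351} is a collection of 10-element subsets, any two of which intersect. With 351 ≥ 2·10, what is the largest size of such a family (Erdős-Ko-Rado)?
max |F| = C(350, 9) = 195800149788953150

The Erdős-Ko-Rado theorem states: for n ≥ 2k, an intersecting family of k-subsets of an n-element set has size at most C(n − 1, k − 1), with equality for 'star' families {A ⊆ [n] : |A| = k, i ∈ A} (fix an element i). For n = 351, k = 10: C(350, 9) = 195800149788953150.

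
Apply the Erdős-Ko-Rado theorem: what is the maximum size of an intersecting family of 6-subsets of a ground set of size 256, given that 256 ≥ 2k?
max |F| = C(255, 5) = 8637487551

The Erdős-Ko-Rado theorem states: for n ≥ 2k, an intersecting family of k-subsets of an n-element set has size at most C(n − 1, k − 1), with equality for 'star' families {A ⊆ [n] : |A| = k, i ∈ A} (fix an element i). For n = 256, k = 6: C(255, 5) = 8637487551.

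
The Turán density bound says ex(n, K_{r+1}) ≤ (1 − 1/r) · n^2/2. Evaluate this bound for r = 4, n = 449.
Turán density bound = (3/4) · 449^2/2 = 604803/8 ≈ 75600.375

Turán's theorem: ex(n, K_{r+1}) is achieved by the complete r-partite Turán graph T(n, r) with parts as balanced as possible, and is at most (1 − 1/r) · n^2/2. For r = 4, n = 449: the density bound is (3/4) · 201601/2 = 604803/8 ≈ 75600.375. The integer-valued extremum is e(T(449, 4)) = 75600, which is strictly less than the density bound 604803/8 since 4 ∤ 449 (the parts of T(449, 4) cannot all be equal).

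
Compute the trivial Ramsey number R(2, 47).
R(2, 47) = 47

R(2, k) = k for all k ≥ 2: in a 2-colouring of K_k, either some edge is red (a red K_2) or all edges are blue (a blue K_k). And K_{46} coloured all-blue has no blue K_47, so R(2, 47) > 46. Hence R(2, 47) = 47.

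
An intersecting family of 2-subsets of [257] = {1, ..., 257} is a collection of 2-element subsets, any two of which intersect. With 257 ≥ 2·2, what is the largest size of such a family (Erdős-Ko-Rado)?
max |F| = C(256, 1) = 256

Erdős-Ko-Rado (1961): when n ≥ 2k, max |F| = C(n−1, k−1). The bound is attained by the star {A : i ∈ A} for any fixed i ∈ [n]. Here C(257−1, 2−1) = C(256, 1) = 256.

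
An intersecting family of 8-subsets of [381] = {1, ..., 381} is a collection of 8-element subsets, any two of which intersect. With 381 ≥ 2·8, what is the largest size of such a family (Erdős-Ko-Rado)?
max |F| = C(380, 7) = 214741575477000

Erdős-Ko-Rado (1961): when n ≥ 2k, max |F| = C(n−1, k−1). The bound is attained by the star {A : i ∈ A} for any fixed i ∈ [n]. Here C(381−1, 8−1) = C(380, 7) = 214741575477000.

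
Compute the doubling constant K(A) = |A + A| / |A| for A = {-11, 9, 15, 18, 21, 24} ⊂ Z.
K = |A + A| / |A| = 16/6 = 8/3

Enumerate A + A = {a + b : a, b ∈ A}. With |A| = 6, there are |A|^2 = 36 ordered sum pairs; collecting distinct values, A + A = {-22, -2, 4, 7, 10, 13, 18, 24, 27, 30, 33, 36, 39, 42, 45, 48}, so |A + A| = 16. Thus K = 16/6 = 8/3. For comparison, the minimum possible |A + A| over all 6-element sets is 2·6 − 1 = 11 (so min K = 11/6), attained only by arithmetic progressions.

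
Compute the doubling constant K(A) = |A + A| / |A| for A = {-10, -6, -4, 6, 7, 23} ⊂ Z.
K = |A + A| / |A| = 20/6 = 10/3

Enumerate A + A = {a + b : a, b ∈ A}. With |A| = 6, there are |A|^2 = 36 ordered sum pairs; collecting distinct values, A + A = {-20, -16, -14, -12, -10, -8, -4, -3, 0, 1, 2, 3, 12, 13, 14, 17, 19, 29, 30, 46}, so |A + A| = 20. Thus K = 20/6 = 10/3. For comparison, the minimum possible |A + A| over all 6-element sets is 2·6 − 1 = 11 (so min K = 11/6), attained only by arithmetic progressions.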